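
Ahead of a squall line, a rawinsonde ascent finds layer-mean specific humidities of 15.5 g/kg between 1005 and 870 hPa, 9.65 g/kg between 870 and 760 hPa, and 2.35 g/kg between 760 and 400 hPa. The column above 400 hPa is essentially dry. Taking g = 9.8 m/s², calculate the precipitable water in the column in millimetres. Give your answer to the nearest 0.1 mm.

PW ≈ 40.8 mm

Precipitable water is the column-integrated vapour mass per unit area: PW = (1/g) Σ q̄ Δp, with q in kg/kg and Δp in Pa (1 kg/m² of water = 1 mm).
Layer 1005–870 hPa: Δp = 135 hPa = 13500 Pa, q̄ = 0.0155 kg/kg → 0.0155 × 13500 / 9.8 = 21.35 mm
Layer 870–760 hPa: Δp = 110 hPa = 11000 Pa, q̄ = 0.00965 kg/kg → 0.00965 × 11000 / 9.8 = 10.83 mm
Layer 760–400 hPa: Δp = 360 hPa = 36000 Pa, q̄ = 0.00235 kg/kg → 0.00235 × 36000 / 9.8 = 8.63 mm
PW = 21.35 + 10.83 + 8.63 = 40.81 ≈ 40.8 mm.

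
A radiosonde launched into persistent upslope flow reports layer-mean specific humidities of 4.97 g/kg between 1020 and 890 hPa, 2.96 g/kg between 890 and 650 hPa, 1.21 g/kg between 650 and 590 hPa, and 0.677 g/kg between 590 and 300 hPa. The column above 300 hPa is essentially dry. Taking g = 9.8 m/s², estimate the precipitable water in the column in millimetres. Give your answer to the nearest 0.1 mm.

PW ≈ 16.6 mm

Precipitable water is the column-integrated vapour mass per unit area: PW = (1/g) Σ q̄ Δp, with q in kg/kg and Δp in Pa (1 kg/m² of water = 1 mm).
Layer 1020–890 hPa: Δp = 130 hPa = 13000 Pa, q̄ = 0.00497 kg/kg → 0.00497 × 13000 / 9.8 = 6.59 mm
Layer 890–650 hPa: Δp = 240 hPa = 24000 Pa, q̄ = 0.00296 kg/kg → 0.00296 × 24000 / 9.8 = 7.25 mm
Layer 650–590 hPa: Δp = 60 hPa = 6000 Pa, q̄ = 0.00121 kg/kg → 0.00121 × 6000 / 9.8 = 0.74 mm
Layer 590–300 hPa: Δp = 290 hPa = 29000 Pa, q̄ = 0.000677 kg/kg → 0.000677 × 29000 / 9.8 = 2.00 mm
PW = 6.59 + 7.25 + 0.74 + 2.00 = 16.58 ≈ 16.6 mm.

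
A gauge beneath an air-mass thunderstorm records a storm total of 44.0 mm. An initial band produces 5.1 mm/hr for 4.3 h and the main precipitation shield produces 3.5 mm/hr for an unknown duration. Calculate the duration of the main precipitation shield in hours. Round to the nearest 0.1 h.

duration ≈ 6.3 h

Known phases: 5.1 × 4.3 = 21.93 mm.
Remaining depth = 44.0 − 21.93 = 22.07 mm.
Duration = 22.07 / 3.5 = 6.3 h.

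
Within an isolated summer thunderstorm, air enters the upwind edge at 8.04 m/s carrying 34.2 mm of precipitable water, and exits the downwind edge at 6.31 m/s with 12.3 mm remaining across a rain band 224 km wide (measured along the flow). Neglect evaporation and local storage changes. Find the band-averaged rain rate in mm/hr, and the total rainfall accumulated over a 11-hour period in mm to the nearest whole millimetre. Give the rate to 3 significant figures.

R ≈ 3.17 mm/hr; total ≈ 35 mm

Column moisture flux per unit crosswind length is F = V × PW.
Inflow: F_in = 8.04 × 34.2 = 274.968 mm·m/s
Outflow: F_out = 6.31 × 12.3 = 77.613 mm·m/s
Steady-state rate R = (F_in − F_out)/L = (274.968 − 77.613) / 224000 m = 8.810e-04 mm/s.
R = 8.810e-04 × 3600 = 3.17 mm/hr.
Over 11 h: total = 3.17 × 11 = 34.87 ≈ 35 mm.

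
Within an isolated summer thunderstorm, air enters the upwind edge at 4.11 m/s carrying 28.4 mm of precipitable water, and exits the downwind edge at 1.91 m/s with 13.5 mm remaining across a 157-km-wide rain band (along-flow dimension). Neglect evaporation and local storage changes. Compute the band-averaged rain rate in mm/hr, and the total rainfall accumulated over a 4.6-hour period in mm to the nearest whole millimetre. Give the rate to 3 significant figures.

Column moisture flux per unit crosswind length is F = V × PW.
Inflow: F_in = 4.11 × 28.4 = 116.724 mm·m/s
Outflow: F_out = 1.91 × 13.5 = 25.785 mm·m/s
Steady-state rate R = (F_in − F_out)/L = (116.724 − 25.785) / 157000 m = 5.792e-04 mm/s.
R = 5.792e-04 × 3600 = 2.09 mm/hr.
Over 4.6 h: total = 2.09 × 4.6 = 9.614 ≈ 10 mm.

R ≈ 2.09 mm/hr; total ≈ 10 mm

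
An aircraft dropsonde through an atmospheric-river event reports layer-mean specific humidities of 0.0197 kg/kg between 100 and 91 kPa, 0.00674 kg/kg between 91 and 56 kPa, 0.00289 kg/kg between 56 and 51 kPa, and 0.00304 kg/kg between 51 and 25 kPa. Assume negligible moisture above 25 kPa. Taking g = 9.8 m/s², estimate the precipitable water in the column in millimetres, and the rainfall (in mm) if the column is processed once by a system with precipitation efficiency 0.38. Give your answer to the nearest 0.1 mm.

Precipitable water is the column-integrated vapour mass per unit area: PW = (1/g) Σ q̄ Δp, with q in kg/kg and Δp in Pa (1 kg/m² of water = 1 mm).
Layer 100–91 kPa: Δp = 90 hPa = 9000 Pa, q̄ = 0.0197 kg/kg → 0.0197 × 9000 / 9.8 = 18.09 mm
Layer 91–56 kPa: Δp = 350 hPa = 35000 Pa, q̄ = 0.00674 kg/kg → 0.00674 × 35000 / 9.8 = 24.07 mm
Layer 56–51 kPa: Δp = 50 hPa = 5000 Pa, q̄ = 0.00289 kg/kg → 0.00289 × 5000 / 9.8 = 1.47 mm
Layer 51–25 kPa: Δp = 260 hPa = 26000 Pa, q̄ = 0.00304 kg/kg → 0.00304 × 26000 / 9.8 = 8.07 mm
PW = 18.09 + 24.07 + 1.47 + 8.07 = 51.70 ≈ 51.7 mm.
Rainfall = ε × PW = 0.38 × 51.7 = 19.6 mm.

PW ≈ 51.7 mm; rainfall ≈ 19.6 mm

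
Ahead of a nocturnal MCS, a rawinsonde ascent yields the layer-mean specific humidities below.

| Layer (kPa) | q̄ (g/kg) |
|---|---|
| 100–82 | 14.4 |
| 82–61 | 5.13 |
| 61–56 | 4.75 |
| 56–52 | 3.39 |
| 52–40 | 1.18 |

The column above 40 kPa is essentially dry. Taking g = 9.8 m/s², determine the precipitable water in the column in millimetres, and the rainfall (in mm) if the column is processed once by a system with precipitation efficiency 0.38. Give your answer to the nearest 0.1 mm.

PW ≈ 42.7 mm; rainfall ≈ 16.2 mm

Precipitable water is the column-integrated vapour mass per unit area: PW = (1/g) Σ q̄ Δp, with q in kg/kg and Δp in Pa (1 kg/m² of water = 1 mm).
Layer 100–82 kPa: Δp = 180 hPa = 18000 Pa, q̄ = 0.0144 kg/kg → 0.0144 × 18000 / 9.8 = 26.45 mm
Layer 82–61 kPa: Δp = 210 hPa = 21000 Pa, q̄ = 0.00513 kg/kg → 0.00513 × 21000 / 9.8 = 10.99 mm
Layer 61–56 kPa: Δp = 50 hPa = 5000 Pa, q̄ = 0.00475 kg/kg → 0.00475 × 5000 / 9.8 = 2.42 mm
Layer 56–52 kPa: Δp = 40 hPa = 4000 Pa, q̄ = 0.00339 kg/kg → 0.00339 × 4000 / 9.8 = 1.38 mm
Layer 52–40 kPa: Δp = 120 hPa = 12000 Pa, q̄ = 0.00118 kg/kg → 0.00118 × 12000 / 9.8 = 1.44 mm
PW = 26.45 + 10.99 + 2.42 + 1.38 + 1.44 = 42.68 ≈ 42.7 mm.
Rainfall = ε × PW = 0.38 × 42.7 = 16.2 mm.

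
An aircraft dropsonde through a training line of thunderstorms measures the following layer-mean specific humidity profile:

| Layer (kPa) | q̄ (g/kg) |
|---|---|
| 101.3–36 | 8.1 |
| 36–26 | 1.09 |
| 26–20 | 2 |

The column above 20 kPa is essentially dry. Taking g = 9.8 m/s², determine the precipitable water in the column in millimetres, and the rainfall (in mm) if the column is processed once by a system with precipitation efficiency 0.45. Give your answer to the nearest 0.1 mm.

Precipitable water is the column-integrated vapour mass per unit area: PW = (1/g) Σ q̄ Δp, with q in kg/kg and Δp in Pa (1 kg/m² of water = 1 mm).
Layer 101.3–36 kPa: Δp = 653 hPa = 65300 Pa, q̄ = 0.0081 kg/kg → 0.0081 × 65300 / 9.8 = 53.97 mm
Layer 36–26 kPa: Δp = 100 hPa = 10000 Pa, q̄ = 0.00109 kg/kg → 0.00109 × 10000 / 9.8 = 1.11 mm
Layer 26–20 kPa: Δp = 60 hPa = 6000 Pa, q̄ = 0.002 kg/kg → 0.002 × 6000 / 9.8 = 1.22 mm
PW = 53.97 + 1.11 + 1.22 = 56.30 ≈ 56.3 mm.
Rainfall = ε × PW = 0.45 × 56.3 = 25.3 mm.

PW ≈ 56.3 mm; rainfall ≈ 25.3 mm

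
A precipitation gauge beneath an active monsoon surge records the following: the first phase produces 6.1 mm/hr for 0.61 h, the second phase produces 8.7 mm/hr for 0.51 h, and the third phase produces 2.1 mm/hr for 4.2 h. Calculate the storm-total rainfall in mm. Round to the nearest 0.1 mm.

Total = Σ Rᵢ Δtᵢ = 6.1 × 0.61 + 8.7 × 0.51 + 2.1 × 4.2
      = 3.721 + 4.437 + 8.82 = 17.0 mm.

total ≈ 17.0 mm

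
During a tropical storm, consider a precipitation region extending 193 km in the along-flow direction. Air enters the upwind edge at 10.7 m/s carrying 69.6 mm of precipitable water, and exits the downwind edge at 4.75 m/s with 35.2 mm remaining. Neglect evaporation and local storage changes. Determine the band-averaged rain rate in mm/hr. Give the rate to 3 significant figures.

Column moisture flux per unit crosswind length is F = V × PW.
Inflow: F_in = 10.7 × 69.6 = 744.72 mm·m/s
Outflow: F_out = 4.75 × 35.2 = 167.2 mm·m/s
Steady-state rate R = (F_in − F_out)/L = (744.72 − 167.2) / 193000 m = 2.992e-03 mm/s.
R = 2.992e-03 × 3600 = 10.8 mm/hr.

R ≈ 10.8 mm/hr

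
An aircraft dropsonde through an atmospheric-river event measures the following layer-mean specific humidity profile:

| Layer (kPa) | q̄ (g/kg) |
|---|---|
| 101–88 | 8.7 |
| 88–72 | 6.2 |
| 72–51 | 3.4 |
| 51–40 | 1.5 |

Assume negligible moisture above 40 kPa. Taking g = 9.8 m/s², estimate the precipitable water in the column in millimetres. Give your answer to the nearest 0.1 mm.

PW ≈ 30.6 mm

Precipitable water is the column-integrated vapour mass per unit area: PW = (1/g) Σ q̄ Δp, with q in kg/kg and Δp in Pa (1 kg/m² of water = 1 mm).
Layer 101–88 kPa: Δp = 130 hPa = 13000 Pa, q̄ = 0.0087 kg/kg → 0.0087 × 13000 / 9.8 = 11.54 mm
Layer 88–72 kPa: Δp = 160 hPa = 16000 Pa, q̄ = 0.0062 kg/kg → 0.0062 × 16000 / 9.8 = 10.12 mm
Layer 72–51 kPa: Δp = 210 hPa = 21000 Pa, q̄ = 0.0034 kg/kg → 0.0034 × 21000 / 9.8 = 7.29 mm
Layer 51–40 kPa: Δp = 110 hPa = 11000 Pa, q̄ = 0.0015 kg/kg → 0.0015 × 11000 / 9.8 = 1.68 mm
PW = 11.54 + 10.12 + 7.29 + 1.68 = 30.63 ≈ 30.6 mm.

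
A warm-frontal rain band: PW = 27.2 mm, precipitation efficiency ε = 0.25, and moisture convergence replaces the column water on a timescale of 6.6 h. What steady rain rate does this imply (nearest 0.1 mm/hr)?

Each overturning extracts ε × PW = 0.25 × 27.2 = 6.8 mm.
Rate = ε·PW / τ = 6.8 / 6.6 h = 1.0 mm/hr.

R ≈ 1.0 mm/hr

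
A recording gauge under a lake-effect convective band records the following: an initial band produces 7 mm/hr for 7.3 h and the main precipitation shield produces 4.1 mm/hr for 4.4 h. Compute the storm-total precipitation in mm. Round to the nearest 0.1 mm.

Total = Σ Rᵢ Δtᵢ = 7 × 7.3 + 4.1 × 4.4
      = 51.1 + 18.04 = 69.1 mm.

total ≈ 69.1 mm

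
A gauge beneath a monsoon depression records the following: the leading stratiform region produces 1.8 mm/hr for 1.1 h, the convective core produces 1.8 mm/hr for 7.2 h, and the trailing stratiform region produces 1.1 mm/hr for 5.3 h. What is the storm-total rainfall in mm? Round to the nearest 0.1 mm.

total ≈ 20.8 mm

Total = Σ Rᵢ Δtᵢ = 1.8 × 1.1 + 1.8 × 7.2 + 1.1 × 5.3
      = 1.98 + 12.96 + 5.83 = 20.8 mm.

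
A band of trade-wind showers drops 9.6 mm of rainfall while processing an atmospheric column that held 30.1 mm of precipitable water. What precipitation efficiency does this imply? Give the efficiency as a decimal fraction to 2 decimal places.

ε = rainfall / PW = 9.6 / 30.1 = 0.32.

ε ≈ 0.32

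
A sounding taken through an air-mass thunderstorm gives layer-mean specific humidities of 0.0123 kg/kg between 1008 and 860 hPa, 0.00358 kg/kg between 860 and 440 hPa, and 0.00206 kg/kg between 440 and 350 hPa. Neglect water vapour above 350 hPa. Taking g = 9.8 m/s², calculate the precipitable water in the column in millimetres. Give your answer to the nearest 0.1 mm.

PW ≈ 35.8 mm

Precipitable water is the column-integrated vapour mass per unit area: PW = (1/g) Σ q̄ Δp, with q in kg/kg and Δp in Pa (1 kg/m² of water = 1 mm).
Layer 1008–860 hPa: Δp = 148 hPa = 14800 Pa, q̄ = 0.0123 kg/kg → 0.0123 × 14800 / 9.8 = 18.58 mm
Layer 860–440 hPa: Δp = 420 hPa = 42000 Pa, q̄ = 0.00358 kg/kg → 0.00358 × 42000 / 9.8 = 15.34 mm
Layer 440–350 hPa: Δp = 90 hPa = 9000 Pa, q̄ = 0.00206 kg/kg → 0.00206 × 9000 / 9.8 = 1.89 mm
PW = 18.58 + 15.34 + 1.89 = 35.81 ≈ 35.8 mm.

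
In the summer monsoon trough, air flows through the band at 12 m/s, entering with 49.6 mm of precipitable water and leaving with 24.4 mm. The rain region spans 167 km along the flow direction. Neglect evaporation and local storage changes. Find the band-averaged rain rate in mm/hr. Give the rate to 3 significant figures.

R ≈ 6.52 mm/hr

Column moisture flux per unit crosswind length is F = V × PW.
Inflow: F_in = 12 × 49.6 = 595.2 mm·m/s
Outflow: F_out = 12 × 24.4 = 292.8 mm·m/s
Steady-state rate R = (F_in − F_out)/L = (595.2 − 292.8) / 167000 m = 1.811e-03 mm/s.
R = 1.811e-03 × 3600 = 6.52 mm/hr.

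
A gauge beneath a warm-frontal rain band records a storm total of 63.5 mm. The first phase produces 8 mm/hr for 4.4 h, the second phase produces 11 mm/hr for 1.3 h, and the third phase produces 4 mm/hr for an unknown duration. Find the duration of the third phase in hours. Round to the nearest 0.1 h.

Known phases: 8 × 4.4 + 11 × 1.3 = 35.2 + 14.3 = 49.5 mm.
Remaining depth = 63.5 − 49.5 = 14 mm.
Duration = 14 / 4 = 3.5 h.

duration ≈ 3.5 h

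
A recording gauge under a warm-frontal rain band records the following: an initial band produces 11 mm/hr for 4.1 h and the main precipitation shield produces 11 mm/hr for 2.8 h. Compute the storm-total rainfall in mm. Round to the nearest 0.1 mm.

total ≈ 75.9 mm

Total = Σ Rᵢ Δtᵢ = 11 × 4.1 + 11 × 2.8
      = 45.1 + 30.8 = 75.9 mm.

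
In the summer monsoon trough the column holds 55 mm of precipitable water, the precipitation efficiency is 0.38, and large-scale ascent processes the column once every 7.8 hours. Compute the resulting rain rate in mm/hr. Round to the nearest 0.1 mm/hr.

R ≈ 2.7 mm/hr

Each overturning extracts ε × PW = 0.38 × 55 = 20.9 mm.
Rate = ε·PW / τ = 20.9 / 7.8 h = 2.7 mm/hr.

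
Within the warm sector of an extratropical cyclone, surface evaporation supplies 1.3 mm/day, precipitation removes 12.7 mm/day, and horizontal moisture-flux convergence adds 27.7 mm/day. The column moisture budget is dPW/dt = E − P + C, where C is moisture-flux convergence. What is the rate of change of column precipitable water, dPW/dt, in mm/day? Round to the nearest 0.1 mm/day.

dPW/dt = E − P + C = 1.3 − 12.7 + (27.7) = 16.3 mm/day.

dPW/dt ≈ 16.3 mm/day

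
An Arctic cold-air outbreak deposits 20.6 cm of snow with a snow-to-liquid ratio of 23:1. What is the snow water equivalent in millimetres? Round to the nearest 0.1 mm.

SWE = snow depth / ratio = 20.6 cm / 23 = 0.896 cm = 9.0 mm.

SWE ≈ 9.0 mm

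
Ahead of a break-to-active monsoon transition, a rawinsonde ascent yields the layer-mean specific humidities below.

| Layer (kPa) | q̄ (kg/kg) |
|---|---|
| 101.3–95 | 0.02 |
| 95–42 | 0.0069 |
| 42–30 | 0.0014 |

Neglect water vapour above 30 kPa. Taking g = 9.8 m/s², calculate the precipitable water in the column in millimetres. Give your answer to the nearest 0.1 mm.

PW ≈ 51.9 mm

Precipitable water is the column-integrated vapour mass per unit area: PW = (1/g) Σ q̄ Δp, with q in kg/kg and Δp in Pa (1 kg/m² of water = 1 mm).
Layer 101.3–95 kPa: Δp = 63 hPa = 6300 Pa, q̄ = 0.02 kg/kg → 0.02 × 6300 / 9.8 = 12.86 mm
Layer 95–42 kPa: Δp = 530 hPa = 53000 Pa, q̄ = 0.0069 kg/kg → 0.0069 × 53000 / 9.8 = 37.32 mm
Layer 42–30 kPa: Δp = 120 hPa = 12000 Pa, q̄ = 0.0014 kg/kg → 0.0014 × 12000 / 9.8 = 1.71 mm
PW = 12.86 + 37.32 + 1.71 = 51.89 ≈ 51.9 mm.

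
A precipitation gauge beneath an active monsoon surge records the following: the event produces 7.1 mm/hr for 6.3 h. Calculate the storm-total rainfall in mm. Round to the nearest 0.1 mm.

Total = Σ Rᵢ Δtᵢ = 7.1 × 6.3
      = 44.73 = 44.7 mm.

total ≈ 44.7 mm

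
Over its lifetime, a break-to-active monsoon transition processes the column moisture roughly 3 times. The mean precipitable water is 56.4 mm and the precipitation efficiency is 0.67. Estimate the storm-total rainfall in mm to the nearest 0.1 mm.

rainfall ≈ 113.4 mm

Each cycle deposits ε × PW = 0.67 × 56.4 = 37.788 mm.
Over 3 cycles: 3 × 37.788 = 113.4 mm.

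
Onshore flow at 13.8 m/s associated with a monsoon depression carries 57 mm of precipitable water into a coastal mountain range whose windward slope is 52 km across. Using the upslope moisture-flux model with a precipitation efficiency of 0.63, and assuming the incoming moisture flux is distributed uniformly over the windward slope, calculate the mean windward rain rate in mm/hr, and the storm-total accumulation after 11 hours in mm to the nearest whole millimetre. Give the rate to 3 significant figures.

R ≈ 34.3 mm/hr; total ≈ 377 mm

Incoming column moisture flux per unit ridge length: F = V × PW = 13.8 × 57 = 786.6 mm·m/s.
Spread over the 52 km slope with efficiency ε = 0.63: R = ε·F/W = 0.63 × 786.6 / 52000 m = 9.530e-03 mm/s.
R = 9.530e-03 × 3600 = 34.3 mm/hr.
Over 11 h: total = 34.3 × 11 = 377.3 ≈ 377 mm.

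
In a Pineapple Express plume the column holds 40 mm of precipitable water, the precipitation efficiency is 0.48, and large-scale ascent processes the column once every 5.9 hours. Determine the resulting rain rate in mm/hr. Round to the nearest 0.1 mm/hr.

Each overturning extracts ε × PW = 0.48 × 40 = 19.2 mm.
Rate = ε·PW / τ = 19.2 / 5.9 h = 3.3 mm/hr.

R ≈ 3.3 mm/hr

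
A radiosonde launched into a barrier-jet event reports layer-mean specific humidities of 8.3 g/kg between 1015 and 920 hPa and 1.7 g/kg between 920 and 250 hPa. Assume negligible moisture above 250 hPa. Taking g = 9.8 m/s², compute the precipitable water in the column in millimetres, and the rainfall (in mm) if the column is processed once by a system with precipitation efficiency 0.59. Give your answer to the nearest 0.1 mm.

PW ≈ 19.7 mm; rainfall ≈ 11.6 mm

Precipitable water is the column-integrated vapour mass per unit area: PW = (1/g) Σ q̄ Δp, with q in kg/kg and Δp in Pa (1 kg/m² of water = 1 mm).
Layer 1015–920 hPa: Δp = 95 hPa = 9500 Pa, q̄ = 0.0083 kg/kg → 0.0083 × 9500 / 9.8 = 8.05 mm
Layer 920–250 hPa: Δp = 670 hPa = 67000 Pa, q̄ = 0.0017 kg/kg → 0.0017 × 67000 / 9.8 = 11.62 mm
PW = 8.05 + 11.62 = 19.67 ≈ 19.7 mm.
Rainfall = ε × PW = 0.59 × 19.7 = 11.6 mm.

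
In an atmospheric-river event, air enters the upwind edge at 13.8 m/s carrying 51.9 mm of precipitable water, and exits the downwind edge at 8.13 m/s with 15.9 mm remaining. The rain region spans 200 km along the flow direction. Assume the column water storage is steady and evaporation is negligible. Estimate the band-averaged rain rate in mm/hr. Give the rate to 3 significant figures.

R ≈ 10.6 mm/hr

Column moisture flux per unit crosswind length is F = V × PW.
Inflow: F_in = 13.8 × 51.9 = 716.22 mm·m/s
Outflow: F_out = 8.13 × 15.9 = 129.267 mm·m/s
Steady-state rate R = (F_in − F_out)/L = (716.22 − 129.267) / 200000 m = 2.935e-03 mm/s.
R = 2.935e-03 × 3600 = 10.6 mm/hr.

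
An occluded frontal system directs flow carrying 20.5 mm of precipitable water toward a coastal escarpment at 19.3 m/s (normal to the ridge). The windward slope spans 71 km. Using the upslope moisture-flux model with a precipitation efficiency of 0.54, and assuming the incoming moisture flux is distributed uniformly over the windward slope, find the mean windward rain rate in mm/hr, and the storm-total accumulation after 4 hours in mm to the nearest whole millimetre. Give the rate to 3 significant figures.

Incoming column moisture flux per unit ridge length: F = V × PW = 19.3 × 20.5 = 395.65 mm·m/s.
Spread over the 71 km slope with efficiency ε = 0.54: R = ε·F/W = 0.54 × 395.65 / 71000 m = 3.009e-03 mm/s.
R = 3.009e-03 × 3600 = 10.8 mm/hr.
Over 4 h: total = 10.8 × 4 = 43.2 ≈ 43 mm.

R ≈ 10.8 mm/hr; total ≈ 43 mm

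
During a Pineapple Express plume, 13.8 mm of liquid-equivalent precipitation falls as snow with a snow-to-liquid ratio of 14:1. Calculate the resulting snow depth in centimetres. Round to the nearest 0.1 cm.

snow depth ≈ 19.3 cm

Snow depth = liquid × ratio = 13.8 mm × 14 = 193.2 mm = 19.3 cm.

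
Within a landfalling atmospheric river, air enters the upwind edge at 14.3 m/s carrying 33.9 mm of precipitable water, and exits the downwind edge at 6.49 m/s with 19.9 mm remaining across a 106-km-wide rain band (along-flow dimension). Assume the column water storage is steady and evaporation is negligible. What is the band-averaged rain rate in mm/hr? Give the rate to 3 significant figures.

R ≈ 12.1 mm/hr

Column moisture flux per unit crosswind length is F = V × PW.
Inflow: F_in = 14.3 × 33.9 = 484.77 mm·m/s
Outflow: F_out = 6.49 × 19.9 = 129.151 mm·m/s
Steady-state rate R = (F_in − F_out)/L = (484.77 − 129.151) / 106000 m = 3.355e-03 mm/s.
R = 3.355e-03 × 3600 = 12.1 mm/hr.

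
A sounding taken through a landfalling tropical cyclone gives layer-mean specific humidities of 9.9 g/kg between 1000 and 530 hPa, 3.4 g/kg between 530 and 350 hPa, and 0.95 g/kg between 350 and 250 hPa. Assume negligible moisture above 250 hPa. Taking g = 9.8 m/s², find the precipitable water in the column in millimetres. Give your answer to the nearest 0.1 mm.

PW ≈ 54.7 mm

Precipitable water is the column-integrated vapour mass per unit area: PW = (1/g) Σ q̄ Δp, with q in kg/kg and Δp in Pa (1 kg/m² of water = 1 mm).
Layer 1000–530 hPa: Δp = 470 hPa = 47000 Pa, q̄ = 0.0099 kg/kg → 0.0099 × 47000 / 9.8 = 47.48 mm
Layer 530–350 hPa: Δp = 180 hPa = 18000 Pa, q̄ = 0.0034 kg/kg → 0.0034 × 18000 / 9.8 = 6.24 mm
Layer 350–250 hPa: Δp = 100 hPa = 10000 Pa, q̄ = 0.00095 kg/kg → 0.00095 × 10000 / 9.8 = 0.97 mm
PW = 47.48 + 6.24 + 0.97 = 54.69 ≈ 54.7 mm.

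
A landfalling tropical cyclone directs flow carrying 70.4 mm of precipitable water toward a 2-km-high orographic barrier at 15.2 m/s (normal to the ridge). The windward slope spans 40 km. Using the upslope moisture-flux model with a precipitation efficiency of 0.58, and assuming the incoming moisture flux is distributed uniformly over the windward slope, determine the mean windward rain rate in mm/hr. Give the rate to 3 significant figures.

Incoming column moisture flux per unit ridge length: F = V × PW = 15.2 × 70.4 = 1070.08 mm·m/s.
Spread over the 40 km slope with efficiency ε = 0.58: R = ε·F/W = 0.58 × 1070.08 / 40000 m = 1.552e-02 mm/s.
R = 1.552e-02 × 3600 = 55.9 mm/hr.

R ≈ 55.9 mm/hr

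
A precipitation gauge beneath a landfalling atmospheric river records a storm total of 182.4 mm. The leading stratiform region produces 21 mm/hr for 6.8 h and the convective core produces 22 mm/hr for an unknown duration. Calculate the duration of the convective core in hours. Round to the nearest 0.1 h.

Known phases: 21 × 6.8 = 142.8 mm.
Remaining depth = 182.4 − 142.8 = 39.6 mm.
Duration = 39.6 / 22 = 1.8 h.

duration ≈ 1.8 h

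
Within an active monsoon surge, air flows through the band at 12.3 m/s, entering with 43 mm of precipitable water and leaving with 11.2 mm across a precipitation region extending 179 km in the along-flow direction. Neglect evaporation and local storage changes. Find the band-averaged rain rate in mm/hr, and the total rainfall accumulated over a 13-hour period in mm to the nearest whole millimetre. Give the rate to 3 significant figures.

Column moisture flux per unit crosswind length is F = V × PW.
Inflow: F_in = 12.3 × 43 = 528.9 mm·m/s
Outflow: F_out = 12.3 × 11.2 = 137.76 mm·m/s
Steady-state rate R = (F_in − F_out)/L = (528.9 − 137.76) / 179000 m = 2.185e-03 mm/s.
R = 2.185e-03 × 3600 = 7.87 mm/hr.
Over 13 h: total = 7.87 × 13 = 102.31 ≈ 102 mm.

R ≈ 7.87 mm/hr; total ≈ 102 mm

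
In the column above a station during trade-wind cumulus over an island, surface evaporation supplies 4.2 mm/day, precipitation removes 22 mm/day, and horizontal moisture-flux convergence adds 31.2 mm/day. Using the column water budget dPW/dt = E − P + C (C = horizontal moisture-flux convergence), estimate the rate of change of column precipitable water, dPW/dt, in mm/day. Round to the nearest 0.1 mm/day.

dPW/dt = E − P + C = 4.2 − 22 + (31.2) = 13.4 mm/day.

dPW/dt ≈ 13.4 mm/day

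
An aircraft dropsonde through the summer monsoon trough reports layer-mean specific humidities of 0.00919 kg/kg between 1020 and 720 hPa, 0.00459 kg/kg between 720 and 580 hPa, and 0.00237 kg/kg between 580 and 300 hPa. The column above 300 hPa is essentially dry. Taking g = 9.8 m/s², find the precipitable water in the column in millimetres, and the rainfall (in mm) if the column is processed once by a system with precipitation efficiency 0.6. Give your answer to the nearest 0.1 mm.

PW ≈ 41.5 mm; rainfall ≈ 24.9 mm

Precipitable water is the column-integrated vapour mass per unit area: PW = (1/g) Σ q̄ Δp, with q in kg/kg and Δp in Pa (1 kg/m² of water = 1 mm).
Layer 1020–720 hPa: Δp = 300 hPa = 30000 Pa, q̄ = 0.00919 kg/kg → 0.00919 × 30000 / 9.8 = 28.13 mm
Layer 720–580 hPa: Δp = 140 hPa = 14000 Pa, q̄ = 0.00459 kg/kg → 0.00459 × 14000 / 9.8 = 6.56 mm
Layer 580–300 hPa: Δp = 280 hPa = 28000 Pa, q̄ = 0.00237 kg/kg → 0.00237 × 28000 / 9.8 = 6.77 mm
PW = 28.13 + 6.56 + 6.77 = 41.46 ≈ 41.5 mm.
Rainfall = ε × PW = 0.6 × 41.5 = 24.9 mm.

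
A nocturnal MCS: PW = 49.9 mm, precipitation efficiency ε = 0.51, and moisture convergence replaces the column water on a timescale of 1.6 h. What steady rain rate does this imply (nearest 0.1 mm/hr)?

R ≈ 15.9 mm/hr

Each overturning extracts ε × PW = 0.51 × 49.9 = 25.449 mm.
Rate = ε·PW / τ = 25.449 / 1.6 h = 15.9 mm/hr.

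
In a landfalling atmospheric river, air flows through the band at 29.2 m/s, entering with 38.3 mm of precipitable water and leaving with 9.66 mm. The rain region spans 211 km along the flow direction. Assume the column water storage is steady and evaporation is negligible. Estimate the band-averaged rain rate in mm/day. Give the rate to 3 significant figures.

Column moisture flux per unit crosswind length is F = V × PW.
Inflow: F_in = 29.2 × 38.3 = 1118.36 mm·m/s
Outflow: F_out = 29.2 × 9.66 = 282.072 mm·m/s
Steady-state rate R = (F_in − F_out)/L = (1118.36 − 282.072) / 211000 m = 3.963e-03 mm/s.
R = 3.963e-03 × 3600 × 24 = 342 mm/day.

R ≈ 342 mm/day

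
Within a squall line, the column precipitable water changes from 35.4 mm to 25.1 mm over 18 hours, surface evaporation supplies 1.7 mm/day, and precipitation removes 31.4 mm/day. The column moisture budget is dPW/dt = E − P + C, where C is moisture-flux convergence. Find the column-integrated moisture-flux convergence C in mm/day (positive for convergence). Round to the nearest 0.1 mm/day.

C ≈ 16.0 mm/day

dPW/dt = (25.1 − 35.4) mm / (18/24 day) = -13.733 mm/day.
C = dPW/dt − E + P = (-13.733) − 1.7 + 31.4 = 16.0 mm/day.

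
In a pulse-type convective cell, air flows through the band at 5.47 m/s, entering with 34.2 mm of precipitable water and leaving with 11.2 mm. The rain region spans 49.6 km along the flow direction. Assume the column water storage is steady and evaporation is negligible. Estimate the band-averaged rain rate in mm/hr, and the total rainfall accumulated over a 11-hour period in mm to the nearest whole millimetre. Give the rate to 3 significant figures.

Column moisture flux per unit crosswind length is F = V × PW.
Inflow: F_in = 5.47 × 34.2 = 187.074 mm·m/s
Outflow: F_out = 5.47 × 11.2 = 61.264 mm·m/s
Steady-state rate R = (F_in − F_out)/L = (187.074 − 61.264) / 49600 m = 2.536e-03 mm/s.
R = 2.536e-03 × 3600 = 9.13 mm/hr.
Over 11 h: total = 9.13 × 11 = 100.43 ≈ 100 mm.

R ≈ 9.13 mm/hr; total ≈ 100 mm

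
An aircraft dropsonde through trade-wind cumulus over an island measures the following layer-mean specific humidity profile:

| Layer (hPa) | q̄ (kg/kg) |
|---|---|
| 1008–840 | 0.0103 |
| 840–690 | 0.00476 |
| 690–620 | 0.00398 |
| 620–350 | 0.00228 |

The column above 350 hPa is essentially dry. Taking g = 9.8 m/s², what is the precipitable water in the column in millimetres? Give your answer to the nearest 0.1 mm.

Precipitable water is the column-integrated vapour mass per unit area: PW = (1/g) Σ q̄ Δp, with q in kg/kg and Δp in Pa (1 kg/m² of water = 1 mm).
Layer 1008–840 hPa: Δp = 168 hPa = 16800 Pa, q̄ = 0.0103 kg/kg → 0.0103 × 16800 / 9.8 = 17.66 mm
Layer 840–690 hPa: Δp = 150 hPa = 15000 Pa, q̄ = 0.00476 kg/kg → 0.00476 × 15000 / 9.8 = 7.29 mm
Layer 690–620 hPa: Δp = 70 hPa = 7000 Pa, q̄ = 0.00398 kg/kg → 0.00398 × 7000 / 9.8 = 2.84 mm
Layer 620–350 hPa: Δp = 270 hPa = 27000 Pa, q̄ = 0.00228 kg/kg → 0.00228 × 27000 / 9.8 = 6.28 mm
PW = 17.66 + 7.29 + 2.84 + 6.28 = 34.07 ≈ 34.1 mm.

PW ≈ 34.1 mm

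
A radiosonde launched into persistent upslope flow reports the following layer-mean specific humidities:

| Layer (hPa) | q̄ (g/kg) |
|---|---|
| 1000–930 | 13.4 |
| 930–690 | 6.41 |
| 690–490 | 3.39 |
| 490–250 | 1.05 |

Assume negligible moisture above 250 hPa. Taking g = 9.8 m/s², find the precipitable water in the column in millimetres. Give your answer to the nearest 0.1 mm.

PW ≈ 34.8 mm

Precipitable water is the column-integrated vapour mass per unit area: PW = (1/g) Σ q̄ Δp, with q in kg/kg and Δp in Pa (1 kg/m² of water = 1 mm).
Layer 1000–930 hPa: Δp = 70 hPa = 7000 Pa, q̄ = 0.0134 kg/kg → 0.0134 × 7000 / 9.8 = 9.57 mm
Layer 930–690 hPa: Δp = 240 hPa = 24000 Pa, q̄ = 0.00641 kg/kg → 0.00641 × 24000 / 9.8 = 15.70 mm
Layer 690–490 hPa: Δp = 200 hPa = 20000 Pa, q̄ = 0.00339 kg/kg → 0.00339 × 20000 / 9.8 = 6.92 mm
Layer 490–250 hPa: Δp = 240 hPa = 24000 Pa, q̄ = 0.00105 kg/kg → 0.00105 × 24000 / 9.8 = 2.57 mm
PW = 9.57 + 15.70 + 6.92 + 2.57 = 34.76 ≈ 34.8 mm.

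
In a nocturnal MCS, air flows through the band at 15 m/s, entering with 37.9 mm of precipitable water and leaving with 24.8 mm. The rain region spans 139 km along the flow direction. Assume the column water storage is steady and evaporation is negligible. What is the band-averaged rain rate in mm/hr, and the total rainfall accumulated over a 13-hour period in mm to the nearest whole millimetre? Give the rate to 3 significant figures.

Column moisture flux per unit crosswind length is F = V × PW.
Inflow: F_in = 15 × 37.9 = 568.5 mm·m/s
Outflow: F_out = 15 × 24.8 = 372 mm·m/s
Steady-state rate R = (F_in − F_out)/L = (568.5 − 372) / 139000 m = 1.414e-03 mm/s.
R = 1.414e-03 × 3600 = 5.09 mm/hr.
Over 13 h: total = 5.09 × 13 = 66.17 ≈ 66 mm.

R ≈ 5.09 mm/hr; total ≈ 66 mm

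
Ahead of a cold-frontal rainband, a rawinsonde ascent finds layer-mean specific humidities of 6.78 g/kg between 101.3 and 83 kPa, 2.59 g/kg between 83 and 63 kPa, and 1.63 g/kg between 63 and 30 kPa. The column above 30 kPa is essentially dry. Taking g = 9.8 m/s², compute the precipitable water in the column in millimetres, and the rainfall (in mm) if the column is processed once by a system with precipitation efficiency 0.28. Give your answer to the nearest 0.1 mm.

PW ≈ 23.4 mm; rainfall ≈ 6.6 mm

Precipitable water is the column-integrated vapour mass per unit area: PW = (1/g) Σ q̄ Δp, with q in kg/kg and Δp in Pa (1 kg/m² of water = 1 mm).
Layer 101.3–83 kPa: Δp = 183 hPa = 18300 Pa, q̄ = 0.00678 kg/kg → 0.00678 × 18300 / 9.8 = 12.66 mm
Layer 83–63 kPa: Δp = 200 hPa = 20000 Pa, q̄ = 0.00259 kg/kg → 0.00259 × 20000 / 9.8 = 5.29 mm
Layer 63–30 kPa: Δp = 330 hPa = 33000 Pa, q̄ = 0.00163 kg/kg → 0.00163 × 33000 / 9.8 = 5.49 mm
PW = 12.66 + 5.29 + 5.49 = 23.44 ≈ 23.4 mm.
Rainfall = ε × PW = 0.28 × 23.4 = 6.6 mm.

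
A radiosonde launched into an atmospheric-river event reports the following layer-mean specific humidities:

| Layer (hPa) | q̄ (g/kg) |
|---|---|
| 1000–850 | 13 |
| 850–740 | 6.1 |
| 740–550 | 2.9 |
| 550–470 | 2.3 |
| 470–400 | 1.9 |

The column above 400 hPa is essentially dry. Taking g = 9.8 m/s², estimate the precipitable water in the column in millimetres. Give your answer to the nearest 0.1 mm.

Precipitable water is the column-integrated vapour mass per unit area: PW = (1/g) Σ q̄ Δp, with q in kg/kg and Δp in Pa (1 kg/m² of water = 1 mm).
Layer 1000–850 hPa: Δp = 150 hPa = 15000 Pa, q̄ = 0.013 kg/kg → 0.013 × 15000 / 9.8 = 19.90 mm
Layer 850–740 hPa: Δp = 110 hPa = 11000 Pa, q̄ = 0.0061 kg/kg → 0.0061 × 11000 / 9.8 = 6.85 mm
Layer 740–550 hPa: Δp = 190 hPa = 19000 Pa, q̄ = 0.0029 kg/kg → 0.0029 × 19000 / 9.8 = 5.62 mm
Layer 550–470 hPa: Δp = 80 hPa = 8000 Pa, q̄ = 0.0023 kg/kg → 0.0023 × 8000 / 9.8 = 1.88 mm
Layer 470–400 hPa: Δp = 70 hPa = 7000 Pa, q̄ = 0.0019 kg/kg → 0.0019 × 7000 / 9.8 = 1.36 mm
PW = 19.90 + 6.85 + 5.62 + 1.88 + 1.36 = 35.61 ≈ 35.6 mm.

PW ≈ 35.6 mm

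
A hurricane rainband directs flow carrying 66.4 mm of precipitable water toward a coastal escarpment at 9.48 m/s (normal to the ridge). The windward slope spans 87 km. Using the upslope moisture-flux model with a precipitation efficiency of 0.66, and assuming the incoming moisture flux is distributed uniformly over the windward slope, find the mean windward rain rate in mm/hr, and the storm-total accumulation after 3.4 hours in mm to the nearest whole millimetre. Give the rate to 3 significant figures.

R ≈ 17.2 mm/hr; total ≈ 58 mm

Incoming column moisture flux per unit ridge length: F = V × PW = 9.48 × 66.4 = 629.472 mm·m/s.
Spread over the 87 km slope with efficiency ε = 0.66: R = ε·F/W = 0.66 × 629.472 / 87000 m = 4.775e-03 mm/s.
R = 4.775e-03 × 3600 = 17.2 mm/hr.
Over 3.4 h: total = 17.2 × 3.4 = 58.48 ≈ 58 mm.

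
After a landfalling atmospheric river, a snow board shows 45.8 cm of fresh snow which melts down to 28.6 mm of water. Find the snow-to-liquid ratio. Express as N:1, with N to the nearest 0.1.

Ratio = snow depth / SWE = 458 mm / 28.6 mm = 16.0, i.e. 16.0:1.

ratio ≈ 16.0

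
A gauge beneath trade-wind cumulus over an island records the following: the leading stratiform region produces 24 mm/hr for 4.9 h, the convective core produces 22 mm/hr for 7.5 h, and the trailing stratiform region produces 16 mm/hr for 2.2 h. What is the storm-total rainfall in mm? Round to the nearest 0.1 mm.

total ≈ 317.8 mm

Total = Σ Rᵢ Δtᵢ = 24 × 4.9 + 22 × 7.5 + 16 × 2.2
      = 117.6 + 165 + 35.2 = 317.8 mm.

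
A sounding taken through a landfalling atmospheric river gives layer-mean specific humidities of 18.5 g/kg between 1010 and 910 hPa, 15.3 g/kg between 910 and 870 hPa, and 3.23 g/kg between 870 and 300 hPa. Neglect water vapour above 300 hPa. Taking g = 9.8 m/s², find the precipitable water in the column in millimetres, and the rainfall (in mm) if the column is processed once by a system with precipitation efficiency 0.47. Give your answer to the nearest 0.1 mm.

Precipitable water is the column-integrated vapour mass per unit area: PW = (1/g) Σ q̄ Δp, with q in kg/kg and Δp in Pa (1 kg/m² of water = 1 mm).
Layer 1010–910 hPa: Δp = 100 hPa = 10000 Pa, q̄ = 0.0185 kg/kg → 0.0185 × 10000 / 9.8 = 18.88 mm
Layer 910–870 hPa: Δp = 40 hPa = 4000 Pa, q̄ = 0.0153 kg/kg → 0.0153 × 4000 / 9.8 = 6.24 mm
Layer 870–300 hPa: Δp = 570 hPa = 57000 Pa, q̄ = 0.00323 kg/kg → 0.00323 × 57000 / 9.8 = 18.79 mm
PW = 18.88 + 6.24 + 18.79 = 43.91 ≈ 43.9 mm.
Rainfall = ε × PW = 0.47 × 43.9 = 20.6 mm.

PW ≈ 43.9 mm; rainfall ≈ 20.6 mm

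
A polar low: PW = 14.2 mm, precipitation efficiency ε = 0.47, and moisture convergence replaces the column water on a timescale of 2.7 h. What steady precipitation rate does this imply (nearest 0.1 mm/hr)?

Each overturning extracts ε × PW = 0.47 × 14.2 = 6.674 mm.
Rate = ε·PW / τ = 6.674 / 2.7 h = 2.5 mm/hr.

R ≈ 2.5 mm/hr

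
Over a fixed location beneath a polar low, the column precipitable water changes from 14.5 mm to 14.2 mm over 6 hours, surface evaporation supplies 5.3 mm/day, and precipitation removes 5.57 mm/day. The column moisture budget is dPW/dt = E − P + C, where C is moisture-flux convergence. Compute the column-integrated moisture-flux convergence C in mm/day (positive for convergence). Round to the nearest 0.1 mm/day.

C ≈ -0.9 mm/day

dPW/dt = (14.2 − 14.5) mm / (6/24 day) = -1.200 mm/day.
C = dPW/dt − E + P = (-1.200) − 5.3 + 5.57 = -0.9 mm/day.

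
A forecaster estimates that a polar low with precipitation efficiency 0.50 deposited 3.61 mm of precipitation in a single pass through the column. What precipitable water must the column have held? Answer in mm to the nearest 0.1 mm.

PW = precipitation / ε = 3.61 / 0.50 = 7.2 mm.

PW ≈ 7.2 mm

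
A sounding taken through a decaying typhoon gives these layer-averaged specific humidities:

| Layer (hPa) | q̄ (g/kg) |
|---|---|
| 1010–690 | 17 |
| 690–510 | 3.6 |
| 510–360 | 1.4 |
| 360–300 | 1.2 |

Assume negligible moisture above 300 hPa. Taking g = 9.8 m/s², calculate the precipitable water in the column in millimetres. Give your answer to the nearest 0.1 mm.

Precipitable water is the column-integrated vapour mass per unit area: PW = (1/g) Σ q̄ Δp, with q in kg/kg and Δp in Pa (1 kg/m² of water = 1 mm).
Layer 1010–690 hPa: Δp = 320 hPa = 32000 Pa, q̄ = 0.017 kg/kg → 0.017 × 32000 / 9.8 = 55.51 mm
Layer 690–510 hPa: Δp = 180 hPa = 18000 Pa, q̄ = 0.0036 kg/kg → 0.0036 × 18000 / 9.8 = 6.61 mm
Layer 510–360 hPa: Δp = 150 hPa = 15000 Pa, q̄ = 0.0014 kg/kg → 0.0014 × 15000 / 9.8 = 2.14 mm
Layer 360–300 hPa: Δp = 60 hPa = 6000 Pa, q̄ = 0.0012 kg/kg → 0.0012 × 6000 / 9.8 = 0.73 mm
PW = 55.51 + 6.61 + 2.14 + 0.73 = 64.99 ≈ 65.0 mm.

PW ≈ 65.0 mm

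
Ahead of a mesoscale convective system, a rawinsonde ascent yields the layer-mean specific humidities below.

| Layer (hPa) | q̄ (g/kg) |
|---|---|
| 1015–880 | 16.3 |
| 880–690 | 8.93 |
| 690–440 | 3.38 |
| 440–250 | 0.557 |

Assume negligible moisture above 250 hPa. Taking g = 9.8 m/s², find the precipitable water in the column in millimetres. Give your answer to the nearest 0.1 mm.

Precipitable water is the column-integrated vapour mass per unit area: PW = (1/g) Σ q̄ Δp, with q in kg/kg and Δp in Pa (1 kg/m² of water = 1 mm).
Layer 1015–880 hPa: Δp = 135 hPa = 13500 Pa, q̄ = 0.0163 kg/kg → 0.0163 × 13500 / 9.8 = 22.45 mm
Layer 880–690 hPa: Δp = 190 hPa = 19000 Pa, q̄ = 0.00893 kg/kg → 0.00893 × 19000 / 9.8 = 17.31 mm
Layer 690–440 hPa: Δp = 250 hPa = 25000 Pa, q̄ = 0.00338 kg/kg → 0.00338 × 25000 / 9.8 = 8.62 mm
Layer 440–250 hPa: Δp = 190 hPa = 19000 Pa, q̄ = 0.000557 kg/kg → 0.000557 × 19000 / 9.8 = 1.08 mm
PW = 22.45 + 17.31 + 8.62 + 1.08 = 49.46 ≈ 49.5 mm.

PW ≈ 49.5 mm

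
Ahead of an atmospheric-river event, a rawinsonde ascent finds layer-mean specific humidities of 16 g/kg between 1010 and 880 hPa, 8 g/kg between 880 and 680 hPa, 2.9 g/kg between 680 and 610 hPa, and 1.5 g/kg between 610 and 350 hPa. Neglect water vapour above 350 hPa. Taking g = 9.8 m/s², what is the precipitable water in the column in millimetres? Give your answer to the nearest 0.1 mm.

Precipitable water is the column-integrated vapour mass per unit area: PW = (1/g) Σ q̄ Δp, with q in kg/kg and Δp in Pa (1 kg/m² of water = 1 mm).
Layer 1010–880 hPa: Δp = 130 hPa = 13000 Pa, q̄ = 0.016 kg/kg → 0.016 × 13000 / 9.8 = 21.22 mm
Layer 880–680 hPa: Δp = 200 hPa = 20000 Pa, q̄ = 0.008 kg/kg → 0.008 × 20000 / 9.8 = 16.33 mm
Layer 680–610 hPa: Δp = 70 hPa = 7000 Pa, q̄ = 0.0029 kg/kg → 0.0029 × 7000 / 9.8 = 2.07 mm
Layer 610–350 hPa: Δp = 260 hPa = 26000 Pa, q̄ = 0.0015 kg/kg → 0.0015 × 26000 / 9.8 = 3.98 mm
PW = 21.22 + 16.33 + 2.07 + 3.98 = 43.60 ≈ 43.6 mm.

PW ≈ 43.6 mm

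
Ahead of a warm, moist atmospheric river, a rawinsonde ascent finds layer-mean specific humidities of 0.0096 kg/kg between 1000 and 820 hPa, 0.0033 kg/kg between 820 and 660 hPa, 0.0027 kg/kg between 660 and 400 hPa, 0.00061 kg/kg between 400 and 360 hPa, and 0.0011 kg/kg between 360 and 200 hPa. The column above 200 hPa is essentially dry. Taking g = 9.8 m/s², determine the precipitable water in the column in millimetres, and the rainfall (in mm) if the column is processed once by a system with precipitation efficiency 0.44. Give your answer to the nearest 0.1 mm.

Precipitable water is the column-integrated vapour mass per unit area: PW = (1/g) Σ q̄ Δp, with q in kg/kg and Δp in Pa (1 kg/m² of water = 1 mm).
Layer 1000–820 hPa: Δp = 180 hPa = 18000 Pa, q̄ = 0.0096 kg/kg → 0.0096 × 18000 / 9.8 = 17.63 mm
Layer 820–660 hPa: Δp = 160 hPa = 16000 Pa, q̄ = 0.0033 kg/kg → 0.0033 × 16000 / 9.8 = 5.39 mm
Layer 660–400 hPa: Δp = 260 hPa = 26000 Pa, q̄ = 0.0027 kg/kg → 0.0027 × 26000 / 9.8 = 7.16 mm
Layer 400–360 hPa: Δp = 40 hPa = 4000 Pa, q̄ = 0.00061 kg/kg → 0.00061 × 4000 / 9.8 = 0.25 mm
Layer 360–200 hPa: Δp = 160 hPa = 16000 Pa, q̄ = 0.0011 kg/kg → 0.0011 × 16000 / 9.8 = 1.80 mm
PW = 17.63 + 5.39 + 7.16 + 0.25 + 1.80 = 32.23 ≈ 32.2 mm.
Rainfall = ε × PW = 0.44 × 32.2 = 14.2 mm.

PW ≈ 32.2 mm; rainfall ≈ 14.2 mm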